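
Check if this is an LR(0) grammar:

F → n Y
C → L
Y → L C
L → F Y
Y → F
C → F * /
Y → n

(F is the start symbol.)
A grammar is LR(0) if no state in the canonical LR(0) collection has:
  - both a shift item (dot before a terminal) and a complete item (shift-reduce conflict), or
  - two or more complete items (reduce-reduce conflict; the accept item [F' → F .] counts as a complete item here).

Augment with F' → F and build the canonical LR(0) collection (I0 = CLOSURE({[F' → . F]}), then GOTO on every symbol after a dot until no new states appear). It has 13 states:
  I0: { [F → . n Y], [F' → . F] }  — shift
  I1: { [F' → F .] }  — accept
  I2: { [F → . n Y], [F → n . Y], [L → . F Y], [Y → . F], [Y → . L C], [Y → . n] }  — shift
  I3: { [F → . n Y], [L → . F Y], [L → F . Y], [Y → . F], [Y → . L C], [Y → . n], [Y → F .] }  — shift, reduce
  I4: { [C → . F * /], [C → . L], [F → . n Y], [L → . F Y], [Y → L . C] }  — shift
  I5: { [F → n Y .] }  — reduce
  I6: { [F → . n Y], [F → n . Y], [L → . F Y], [Y → . F], [Y → . L C], [Y → . n], [Y → n .] }  — shift, reduce
  I7: { [Y → L C .] }  — reduce
  I8: { [C → F . * /], [F → . n Y], [L → . F Y], [L → F . Y], [Y → . F], [Y → . L C], [Y → . n] }  — shift
  I9: { [C → L .] }  — reduce
  I10: { [C → F * . /] }  — shift
  I11: { [L → F Y .] }  — reduce
  I12: { [C → F * / .] }  — reduce

Conflict in state I3:
  Shift-reduce conflict between [Y → F .] and [F → . n Y]
So the grammar is NOT LR(0).

Answer: No. Shift-reduce conflict between [Y → F .] and [F → . n Y]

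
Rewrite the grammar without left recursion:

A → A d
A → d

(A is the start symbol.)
A is directly left-recursive. The standard transformation for
  A → A α₁ | ... | A α_m | β₁ | ... | β_n
is
  A  → β₁ A' | ... | β_n A'
  A' → α₁ A' | ... | α_m A' | ε

A → d becomes A → d A'
A → A d becomes A' → d A'
Add A' → ε

Resulting grammar:
A → d A'
A' → d A'
A' → ε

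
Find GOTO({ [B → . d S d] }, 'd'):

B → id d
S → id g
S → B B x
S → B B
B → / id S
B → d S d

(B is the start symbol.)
GOTO(I, 'd') = CLOSURE({ [A → αX.β] : [A → α.Xβ] ∈ I, X = 'd' })

Items with dot before 'd', with the dot advanced:
  [B → . d S d] → [B → d . S d]
Closure of the advanced items:
  [B → d . S d] has the dot before S: add [S → . id g], [S → . B B x], [S → . B B]
  [S → . B B x] has the dot before B: add [B → . id d], [B → . / id S], [B → . d S d]

GOTO = { [B → . / id S], [B → . d S d], [B → . id d], [B → d . S d], [S → . B B x], [S → . B B], [S → . id g] }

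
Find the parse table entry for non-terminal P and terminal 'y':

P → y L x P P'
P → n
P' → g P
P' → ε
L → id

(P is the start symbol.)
To find M[P, 'y'], we find productions for P where 'y' is in the predict set (PREDICT(N → α) = (FIRST(α) \ {ε}) ∪ (FOLLOW(N) if α ⇒* ε)).

P → y L x P P': PREDICT = { 'y' }
  'y' is in predict set, so this production goes in M[P, 'y']
P → n: PREDICT = { 'n' }

M[P, 'y'] = P → y L x P P'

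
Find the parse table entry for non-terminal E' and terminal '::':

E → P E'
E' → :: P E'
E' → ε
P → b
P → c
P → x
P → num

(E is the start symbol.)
To find M[E', '::'], we find productions for E' where '::' is in the predict set (PREDICT(N → α) = (FIRST(α) \ {ε}) ∪ (FOLLOW(N) if α ⇒* ε)).

Relevant sets:
  FOLLOW(E') = { $ }

E' → :: P E': PREDICT = { '::' }
  '::' is in predict set, so this production goes in M[E', '::']
E' → ε: PREDICT = { $ }

M[E', '::'] = E' → :: P E'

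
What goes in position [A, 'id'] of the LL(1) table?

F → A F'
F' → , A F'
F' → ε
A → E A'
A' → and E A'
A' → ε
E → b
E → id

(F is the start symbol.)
To find M[A, 'id'], we find productions for A where 'id' is in the predict set (PREDICT(N → α) = (FIRST(α) \ {ε}) ∪ (FOLLOW(N) if α ⇒* ε)).

Relevant sets:
  FIRST(E) = { 'b', 'id' }

A → E A': PREDICT = { 'b', 'id' }
  'id' is in predict set, so this production goes in M[A, 'id']

M[A, 'id'] = A → E A'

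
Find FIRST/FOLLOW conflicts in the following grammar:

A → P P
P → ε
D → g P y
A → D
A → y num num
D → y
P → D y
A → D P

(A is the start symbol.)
Yes. P → D y with FOLLOW(P) on { 'g', 'y' }

A FIRST/FOLLOW conflict occurs when a non-terminal N has a nullable alternative N → β (β ⇒* ε) and another alternative N → α with FIRST(α) ∩ FOLLOW(N) ≠ ∅: on such a lookahead the parser cannot decide between expanding α and letting N vanish via β.

Nullable non-terminals: A, P.
FIRST sets used below: FIRST(P) = { 'g', 'y', ε }, FIRST(D) = { 'g', 'y' }

A: nullable alternative(s) A → P P; FOLLOW(A) = { $ }
  A → P P: FIRST \ {ε} = { 'g', 'y' } — this is the only nullable alternative, skip
  A → D: FIRST \ {ε} = { 'g', 'y' } — disjoint from FOLLOW(A)
  A → y num num: FIRST \ {ε} = { 'y' } — disjoint from FOLLOW(A)
  A → D P: FIRST \ {ε} = { 'g', 'y' } — disjoint from FOLLOW(A)

P: nullable alternative(s) P → ε; FOLLOW(P) = { $, 'g', 'y' }
  P → ε: FIRST \ {ε} = { } — this is the only nullable alternative, skip
  P → D y: FIRST \ {ε} = { 'g', 'y' } — overlaps FOLLOW(P) on { 'g', 'y' }: CONFLICT

D has no nullable alternative, so no FIRST/FOLLOW check is needed there.

So the grammar has 1 FIRST/FOLLOW conflict (marked CONFLICT above).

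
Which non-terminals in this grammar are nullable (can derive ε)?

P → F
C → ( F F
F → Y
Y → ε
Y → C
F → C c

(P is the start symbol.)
A non-terminal is nullable if it can derive ε (the empty string): either it has an ε-production, or it has a production whose right-hand side consists entirely of nullable non-terminals.

ε-productions: Y → ε
So Y is immediately nullable.
F → Y: every symbol on the right is nullable, so F is nullable too.
P → F: every symbol on the right is nullable, so P is nullable too.
No further non-terminal can be added: every production for the remaining non-terminals contains a terminal or a non-nullable non-terminal.
Nullable = { 'F', 'P', 'Y' }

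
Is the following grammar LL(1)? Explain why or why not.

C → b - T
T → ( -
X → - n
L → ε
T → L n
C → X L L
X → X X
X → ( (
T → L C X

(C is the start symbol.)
A grammar is LL(1) if for each non-terminal N with multiple productions, the predict sets of those productions are pairwise disjoint, where PREDICT(N → α) = (FIRST(α) \ {ε}) ∪ (FOLLOW(N) if α ⇒* ε).

Relevant sets:
  FIRST(X) = { '(', '-' }
  FIRST(L) = { ε }
  FIRST(C) = { '(', '-', 'b' }

For C:
  PREDICT(C → b '-' T) = { 'b' }
  PREDICT(C → X L L) = { '(', '-' }
For T:
  PREDICT(T → '(' '-') = { '(' }
  PREDICT(T → L n) = { 'n' }
  PREDICT(T → L C X) = { '(', '-', 'b' }
For X:
  PREDICT(X → '-' n) = { '-' }
  PREDICT(X → X X) = { '(', '-' }
  PREDICT(X → '(' '(') = { '(' }
L has a single production, so nothing to check there.

Conflict found: Predict set conflict for T: { '(' }
The grammar is NOT LL(1).

Answer: No. Predict set conflict for T: { '(' }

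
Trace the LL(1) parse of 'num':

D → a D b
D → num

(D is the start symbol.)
Stack is shown with the top on the left.

Stack  Input  Action
--------------------
D $    num $  output D → num
num $  num $  match 'num'
$      $      accept

The string is accepted.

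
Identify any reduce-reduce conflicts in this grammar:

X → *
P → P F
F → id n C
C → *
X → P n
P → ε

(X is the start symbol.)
A reduce-reduce conflict occurs when an LR(0) state has two complete items [A → α .] and [B → β .] — both call for a reduction, and with no lookahead the parser cannot choose between them.

Augment with X' → X and build the canonical LR(0) collection (I0 = CLOSURE({[X' → . X]}), then GOTO on every symbol after a dot until no new states appear). It has 10 states:
  I0: { [P → . P F], [P → .], [X → . *], [X → . P n], [X' → . X] }  — shift, reduce
  I1: { [X → * .] }  — reduce
  I2: { [F → . id n C], [P → P . F], [X → P . n] }  — shift
  I3: { [X' → X .] }  — accept
  I4: { [P → P F .] }  — reduce
  I5: { [F → id . n C] }  — shift
  I6: { [X → P n .] }  — reduce
  I7: { [C → . *], [F → id n . C] }  — shift
  I8: { [C → * .] }  — reduce
  I9: { [F → id n C .] }  — reduce

No state contains more than one complete item.

Answer: No reduce-reduce conflicts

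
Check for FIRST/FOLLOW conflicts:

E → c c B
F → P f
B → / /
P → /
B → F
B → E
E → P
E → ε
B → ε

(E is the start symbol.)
Nullable non-terminals: B, E.
FIRST sets used below: FIRST(F) = { '/' }, FIRST(E) = { '/', 'c', ε }, FIRST(P) = { '/' }

B: nullable alternative(s) B → E, B → ε; FOLLOW(B) = { $ }
  B → / /: FIRST \ {ε} = { '/' } — disjoint from FOLLOW(B)
  B → F: FIRST \ {ε} = { '/' } — disjoint from FOLLOW(B)
  B → E: FIRST \ {ε} = { '/', 'c' } — disjoint from FOLLOW(B)
  B → ε: FIRST \ {ε} = { } — disjoint from FOLLOW(B)

E: nullable alternative(s) E → ε; FOLLOW(E) = { $ }
  E → c c B: FIRST \ {ε} = { 'c' } — disjoint from FOLLOW(E)
  E → P: FIRST \ {ε} = { '/' } — disjoint from FOLLOW(E)
  E → ε: FIRST \ {ε} = { } — this is the only nullable alternative, skip

F, P have no nullable alternative, so no FIRST/FOLLOW check is needed there.

No FIRST/FOLLOW conflicts found.

Answer: No FIRST/FOLLOW conflicts.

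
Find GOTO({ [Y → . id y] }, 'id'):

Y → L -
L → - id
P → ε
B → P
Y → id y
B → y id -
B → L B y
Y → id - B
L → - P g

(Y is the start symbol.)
{ [Y → id . y] }

GOTO(I, 'id') = CLOSURE({ [A → αX.β] : [A → α.Xβ] ∈ I, X = 'id' })

Items with dot before 'id', with the dot advanced:
  [Y → . id y] → [Y → id . y]
Closure adds nothing (no advanced item has the dot before a non-terminal).

GOTO = { [Y → id . y] }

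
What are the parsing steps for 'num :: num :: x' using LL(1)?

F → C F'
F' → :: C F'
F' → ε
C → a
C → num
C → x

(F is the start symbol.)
LL(1) parsing maintains a stack (initially the start symbol over $) and the input. At each step: if the stack top is a terminal, match it against the current input token; if it is a non-terminal N, replace it with the RHS of M[N, lookahead] (the unique production whose predict set contains the lookahead).

Stack is shown with the top on the left.

Stack      Input              Action
------------------------------------
F $        num :: num :: x $  output F → C F'
C F' $     num :: num :: x $  output C → num
num F' $   num :: num :: x $  match 'num'
F' $       :: num :: x $      output F' → :: C F'
:: C F' $  :: num :: x $      match '::'
C F' $     num :: x $         output C → num
num F' $   num :: x $         match 'num'
F' $       :: x $             output F' → :: C F'
:: C F' $  :: x $             match '::'
C F' $     x $                output C → x
x F' $     x $                match 'x'
F' $       $                  output F' → ε
$          $                  accept

The string is accepted.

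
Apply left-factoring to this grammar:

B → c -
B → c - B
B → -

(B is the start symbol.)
Left-factoring transforms A → αβ₁ | αβ₂ into A → αA' and A' → β₁ | β₂
(α is the longest common prefix among the alternatives). Repeat until
no nonterminal has two alternatives with a common prefix.

Round 1: B has alternatives sharing prefix 'c -'. Introduce B': B → c - B'
  Add: B' → ε
  Add: B' → B

No remaining common prefixes — done.

Resulting grammar:
B → c - B'
B' → ε
B' → B
B → -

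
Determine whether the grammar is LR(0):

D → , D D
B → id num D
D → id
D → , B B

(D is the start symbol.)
A grammar is LR(0) if no state in the canonical LR(0) collection has:
  - both a shift item (dot before a terminal) and a complete item (shift-reduce conflict), or
  - two or more complete items (reduce-reduce conflict; the accept item [D' → D .] counts as a complete item here).

Augment with D' → D and build the canonical LR(0) collection (I0 = CLOSURE({[D' → . D]}), then GOTO on every symbol after a dot until no new states appear). It has 12 states:
  I0: { [D → . , B B], [D → . , D D], [D → . id], [D' → . D] }  — shift
  I1: { [B → . id num D], [D → , . B B], [D → , . D D], [D → . , B B], [D → . , D D], [D → . id] }  — shift
  I2: { [D' → D .] }  — accept
  I3: { [D → id .] }  — reduce
  I4: { [B → . id num D], [D → , B . B] }  — shift
  I5: { [D → , D . D], [D → . , B B], [D → . , D D], [D → . id] }  — shift
  I6: { [B → id . num D], [D → id .] }  — shift, reduce
  I7: { [B → id num . D], [D → . , B B], [D → . , D D], [D → . id] }  — shift
  I8: { [B → id num D .] }  — reduce
  I9: { [D → , D D .] }  — reduce
  I10: { [D → , B B .] }  — reduce
  I11: { [B → id . num D] }  — shift

Conflict in state I6:
  Shift-reduce conflict between [D → id .] and [B → id . num D]
So the grammar is NOT LR(0).

Answer: No. Shift-reduce conflict between [D → id .] and [B → id . num D]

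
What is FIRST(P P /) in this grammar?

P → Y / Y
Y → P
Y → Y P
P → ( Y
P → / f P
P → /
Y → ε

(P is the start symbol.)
FIRST sets of the non-terminals involved (from the grammar, by fixed-point iteration):
  FIRST(P) = { '(', '/' }

To compute FIRST(P P /), process the symbols left to right:
Symbol P is a non-terminal. Add FIRST(P) \ {ε} = { '(', '/' }
P is not nullable (ε ∉ FIRST(P)), so stop here.
FIRST(P P /) = { '(', '/' }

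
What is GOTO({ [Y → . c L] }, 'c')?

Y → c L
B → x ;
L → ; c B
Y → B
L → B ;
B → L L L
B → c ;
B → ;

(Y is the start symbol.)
GOTO(I, 'c') = CLOSURE({ [A → αX.β] : [A → α.Xβ] ∈ I, X = 'c' })

Items with dot before 'c', with the dot advanced:
  [Y → . c L] → [Y → c . L]
Closure of the advanced items:
  [Y → c . L] has the dot before L: add [L → . ; c B], [L → . B ;]
  [L → . B ;] has the dot before B: add [B → . x ;], [B → . L L L], [B → . c ;], [B → . ;]

GOTO = { [B → . ;], [B → . L L L], [B → . c ;], [B → . x ;], [L → . ; c B], [L → . B ;], [Y → c . L] }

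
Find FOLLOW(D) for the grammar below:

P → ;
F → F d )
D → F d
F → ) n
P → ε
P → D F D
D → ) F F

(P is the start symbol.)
To compute FOLLOW(D), find every occurrence of D on a right-hand side N → α D β: add FIRST(β) \ {ε}, and if β is empty or nullable also add FOLLOW(N). Iterate to a fixed point.

In P → D F D: D is followed by F D, add FIRST(F D) \ {ε} = { ')' }
In P → D F D: D is at the end, add FOLLOW(P)

The FOLLOW sets referred to above (computed the same way, to a fixed point):
  FOLLOW(P) = { $ }

Taking the union: FOLLOW(D) = { $, ')' }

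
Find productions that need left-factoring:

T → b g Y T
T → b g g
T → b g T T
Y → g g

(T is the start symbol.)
Yes, T has productions with common prefix 'b g'

Left-factoring is needed when two productions for the same non-terminal
share a common prefix on the right-hand side.

Productions for T:
  T → b g Y T
  T → b g g
  T → b g T T

Found common prefix 'b g' in productions for T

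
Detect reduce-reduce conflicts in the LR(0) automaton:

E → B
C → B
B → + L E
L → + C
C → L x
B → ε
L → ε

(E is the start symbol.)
Augment with E' → E and build the canonical LR(0) collection (I0 = CLOSURE({[E' → . E]}), then GOTO on every symbol after a dot until no new states appear). It has 13 states:
  I0: { [B → . + L E], [B → .], [E → . B], [E' → . E] }  — shift, reduce
  I1: { [B → + . L E], [L → . + C], [L → .] }  — shift, reduce
  I2: { [E → B .] }  — reduce
  I3: { [E' → E .] }  — accept
  I4: { [B → . + L E], [B → .], [C → . B], [C → . L x], [L → + . C], [L → . + C], [L → .] }  — shift, 2 reduces
  I5: { [B → + L . E], [B → . + L E], [B → .], [E → . B] }  — shift, reduce
  I6: { [B → + L E .] }  — reduce
  I7: { [B → + . L E], [B → . + L E], [B → .], [C → . B], [C → . L x], [L → + . C], [L → . + C], [L → .] }  — shift, 2 reduces
  I8: { [C → B .] }  — reduce
  I9: { [L → + C .] }  — reduce
  I10: { [C → L . x] }  — shift
  I11: { [C → L x .] }  — reduce
  I12: { [B → + L . E], [B → . + L E], [B → .], [C → L . x], [E → . B] }  — shift, reduce

I4 contains complete items [B → .], [L → .] — reduce-reduce conflict.
I7 contains complete items [B → .], [L → .] — reduce-reduce conflict.

Answer: Yes — I4: [B → .] vs [L → .]; I7: [B → .] vs [L → .]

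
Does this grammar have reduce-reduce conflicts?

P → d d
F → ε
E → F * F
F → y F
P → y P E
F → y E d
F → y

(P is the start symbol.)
Yes — I7: [F → .] vs [F → y .]

A reduce-reduce conflict occurs when an LR(0) state has two complete items [A → α .] and [B → β .] — both call for a reduction, and with no lookahead the parser cannot choose between them.

Augment with P' → P and build the canonical LR(0) collection (I0 = CLOSURE({[P' → . P]}), then GOTO on every symbol after a dot until no new states appear). It has 14 states:
  I0: { [P → . d d], [P → . y P E], [P' → . P] }  — shift
  I1: { [P' → P .] }  — accept
  I2: { [P → d . d] }  — shift
  I3: { [P → . d d], [P → . y P E], [P → y . P E] }  — shift
  I4: { [E → . F * F], [F → . y E d], [F → . y F], [F → . y], [F → .], [P → y P . E] }  — shift, reduce
  I5: { [P → y P E .] }  — reduce
  I6: { [E → F . * F] }  — shift
  I7: { [E → . F * F], [F → . y E d], [F → . y F], [F → . y], [F → .], [F → y . E d], [F → y . F], [F → y .] }  — shift, 2 reduces
  I8: { [F → y E . d] }  — shift
  I9: { [E → F . * F], [F → y F .] }  — shift, reduce
  I10: { [E → F * . F], [F → . y E d], [F → . y F], [F → . y], [F → .] }  — shift, reduce
  I11: { [E → F * F .] }  — reduce
  I12: { [F → y E d .] }  — reduce
  I13: { [P → d d .] }  — reduce

I7 contains complete items [F → .], [F → y .] — reduce-reduce conflict.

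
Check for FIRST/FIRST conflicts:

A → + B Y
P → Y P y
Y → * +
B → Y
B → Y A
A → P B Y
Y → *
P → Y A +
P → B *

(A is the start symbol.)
Yes. P → Y P y / P → Y A '+' on { '*' }; P → Y P y / P → B '*' on { '*' }; P → Y A '+' / P → B '*' on { '*' }; Y → '*' '+' / Y → '*' on { '*' }; B → Y / B → Y A on { '*' }

FIRST sets of the non-terminals at (or reachable through a nullable prefix from) the front of some alternative:
  FIRST(P) = { '*' }
  FIRST(Y) = { '*' }
  FIRST(B) = { '*' }

Productions for A:
  A → + B Y: FIRST = { '+' }
  A → P B Y: FIRST = { '*' }
Productions for P:
  P → Y P y: FIRST = { '*' }
  P → Y A +: FIRST = { '*' }
  P → B *: FIRST = { '*' }
Productions for Y:
  Y → * +: FIRST = { '*' }
  Y → *: FIRST = { '*' }
Productions for B:
  B → Y: FIRST = { '*' }
  B → Y A: FIRST = { '*' }

Conflict for P: P → Y P y and P → Y A +
  Overlap: { '*' }
Conflict for P: P → Y P y and P → B *
  Overlap: { '*' }
Conflict for P: P → Y A + and P → B *
  Overlap: { '*' }
Conflict for Y: Y → * + and Y → *
  Overlap: { '*' }
Conflict for B: B → Y and B → Y A
  Overlap: { '*' }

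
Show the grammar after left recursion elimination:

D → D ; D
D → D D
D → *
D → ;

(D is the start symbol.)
D is directly left-recursive. The standard transformation for
  A → A α₁ | ... | A α_m | β₁ | ... | β_n
is
  A  → β₁ A' | ... | β_n A'
  A' → α₁ A' | ... | α_m A' | ε

D → * becomes D → * D'
D → ; becomes D → ; D'
D → D ; D becomes D' → ; D D'
D → D D becomes D' → D D'
Add D' → ε

Resulting grammar:
D → * D'
D → ; D'
D' → ; D D'
D' → D D'
D' → ε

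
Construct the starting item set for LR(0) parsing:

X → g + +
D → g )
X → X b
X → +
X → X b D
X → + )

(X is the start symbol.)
{ [X → . + )], [X → . +], [X → . X b D], [X → . X b], [X → . g + +], [X' → . X] }

First, augment the grammar with X' → X
I₀ = CLOSURE({ [X' → . X] }):
  [X' → . X] has the dot before X: add [X → . g + +], [X → . X b], [X → . +], [X → . X b D], [X → . + )]
No further items can be added.

I₀ = { [X → . + )], [X → . +], [X → . X b D], [X → . X b], [X → . g + +], [X' → . X] }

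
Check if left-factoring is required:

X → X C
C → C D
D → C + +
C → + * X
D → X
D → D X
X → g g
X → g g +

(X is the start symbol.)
Left-factoring is needed when two productions for the same non-terminal
share a common prefix on the right-hand side.

Productions for X:
  X → X C
  X → g g
  X → g g +
Productions for C:
  C → C D
  C → + * X
Productions for D:
  D → C + +
  D → X
  D → D X

Found common prefix 'g g' in productions for X

Answer: Yes, X has productions with common prefix 'g g'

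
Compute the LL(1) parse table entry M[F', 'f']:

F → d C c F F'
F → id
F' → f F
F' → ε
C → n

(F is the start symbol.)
To find M[F', 'f'], we find productions for F' where 'f' is in the predict set (PREDICT(N → α) = (FIRST(α) \ {ε}) ∪ (FOLLOW(N) if α ⇒* ε)).

Relevant sets:
  FOLLOW(F') = { $, 'f' }

F' → f F: PREDICT = { 'f' }
  'f' is in predict set, so this production goes in M[F', 'f']
F' → ε: PREDICT = { $, 'f' }
  'f' is in predict set, so this production goes in M[F', 'f']

M[F', 'f'] = F' → f F, F' → ε  (a multiply-defined cell — the grammar is not LL(1))

Answer: F' → f F, F' → ε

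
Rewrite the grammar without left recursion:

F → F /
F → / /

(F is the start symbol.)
F is directly left-recursive. The standard transformation for
  A → A α₁ | ... | A α_m | β₁ | ... | β_n
is
  A  → β₁ A' | ... | β_n A'
  A' → α₁ A' | ... | α_m A' | ε

F → / / becomes F → / / F'
F → F / becomes F' → / F'
Add F' → ε

Resulting grammar:
F → / / F'
F' → / F'
F' → ε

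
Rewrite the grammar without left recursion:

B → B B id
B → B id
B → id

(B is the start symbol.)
B is directly left-recursive. The standard transformation for
  A → A α₁ | ... | A α_m | β₁ | ... | β_n
is
  A  → β₁ A' | ... | β_n A'
  A' → α₁ A' | ... | α_m A' | ε

B → id becomes B → id B'
B → B B id becomes B' → B id B'
B → B id becomes B' → id B'
Add B' → ε

Resulting grammar:
B → id B'
B' → B id B'
B' → id B'
B' → ε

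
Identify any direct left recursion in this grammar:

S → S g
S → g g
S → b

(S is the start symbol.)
Yes, S is left-recursive

S → S g: LEFT RECURSIVE (starts with S)
S → g g: starts with g
S → b: starts with b

The grammar has direct left recursion on: S.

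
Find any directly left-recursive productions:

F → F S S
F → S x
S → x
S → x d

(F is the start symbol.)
Yes, F is left-recursive

Direct left recursion occurs when N → N α for some non-terminal N (the right-hand side begins with the left-hand side itself).

F → F S S: LEFT RECURSIVE (starts with F)
F → S x: starts with S
S → x: starts with x
S → x d: starts with x

The grammar has direct left recursion on: F.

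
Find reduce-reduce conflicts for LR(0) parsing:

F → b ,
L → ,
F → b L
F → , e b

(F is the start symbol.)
Yes — I4: [F → b , .] vs [L → , .]

Augment with F' → F and build the canonical LR(0) collection (I0 = CLOSURE({[F' → . F]}), then GOTO on every symbol after a dot until no new states appear). It has 8 states:
  I0: { [F → . , e b], [F → . b ,], [F → . b L], [F' → . F] }  — shift
  I1: { [F → , . e b] }  — shift
  I2: { [F' → F .] }  — accept
  I3: { [F → b . ,], [F → b . L], [L → . ,] }  — shift
  I4: { [F → b , .], [L → , .] }  — 2 reduces
  I5: { [F → b L .] }  — reduce
  I6: { [F → , e . b] }  — shift
  I7: { [F → , e b .] }  — reduce

I4 contains complete items [F → b , .], [L → , .] — reduce-reduce conflict.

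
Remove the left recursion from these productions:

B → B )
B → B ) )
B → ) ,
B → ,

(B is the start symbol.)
B is directly left-recursive. The standard transformation for
  A → A α₁ | ... | A α_m | β₁ | ... | β_n
is
  A  → β₁ A' | ... | β_n A'
  A' → α₁ A' | ... | α_m A' | ε

B → ) , becomes B → ) , B'
B → , becomes B → , B'
B → B ) becomes B' → ) B'
B → B ) ) becomes B' → ) ) B'
Add B' → ε

Resulting grammar:
B → ) , B'
B → , B'
B' → ) B'
B' → ) ) B'
B' → ε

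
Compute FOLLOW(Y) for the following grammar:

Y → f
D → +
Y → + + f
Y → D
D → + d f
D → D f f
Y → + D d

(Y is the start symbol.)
{ $ }

Y is the start symbol, so $ ∈ FOLLOW(Y).
Y does not occur on any right-hand side.

Taking the union: FOLLOW(Y) = { $ }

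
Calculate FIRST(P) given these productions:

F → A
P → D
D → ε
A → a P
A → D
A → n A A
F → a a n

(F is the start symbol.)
To compute FIRST(P), examine every production with P on the left-hand side, reading each right-hand side left to right until a non-nullable symbol is reached.

FIRST sets of the other non-terminals involved (by the same procedure, iterated to a fixed point):
  FIRST(D) = { ε }

From P → D:
  - D is a non-terminal: add FIRST(D) \ {ε} = { }
    D is nullable and nothing follows, so the whole right-hand side can vanish: ε ∈ FIRST(P)

Collecting: FIRST(P) = { ε }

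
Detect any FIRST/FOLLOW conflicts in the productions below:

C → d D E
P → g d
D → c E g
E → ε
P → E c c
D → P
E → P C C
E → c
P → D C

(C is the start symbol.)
Yes. E → P C C with FOLLOW(E) on { 'c', 'g' }; E → c with FOLLOW(E) on { 'c' }

A FIRST/FOLLOW conflict occurs when a non-terminal N has a nullable alternative N → β (β ⇒* ε) and another alternative N → α with FIRST(α) ∩ FOLLOW(N) ≠ ∅: on such a lookahead the parser cannot decide between expanding α and letting N vanish via β.

Nullable non-terminals: E.
FIRST sets used below: FIRST(P) = { 'c', 'g' }

E: nullable alternative(s) E → ε; FOLLOW(E) = { $, 'c', 'd', 'g' }
  E → ε: FIRST \ {ε} = { } — this is the only nullable alternative, skip
  E → P C C: FIRST \ {ε} = { 'c', 'g' } — overlaps FOLLOW(E) on { 'c', 'g' }: CONFLICT
  E → c: FIRST \ {ε} = { 'c' } — overlaps FOLLOW(E) on { 'c' }: CONFLICT

C, D, P have no nullable alternative, so no FIRST/FOLLOW check is needed there.

So the grammar has 2 FIRST/FOLLOW conflicts (marked CONFLICT above).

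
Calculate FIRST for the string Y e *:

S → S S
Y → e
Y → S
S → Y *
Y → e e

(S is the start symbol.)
FIRST sets of the non-terminals involved (from the grammar, by fixed-point iteration):
  FIRST(Y) = { 'e' }

To compute FIRST(Y e *), process the symbols left to right:
Symbol Y is a non-terminal. Add FIRST(Y) \ {ε} = { 'e' }
Y is not nullable (ε ∉ FIRST(Y)), so stop here.
FIRST(Y e *) = { 'e' }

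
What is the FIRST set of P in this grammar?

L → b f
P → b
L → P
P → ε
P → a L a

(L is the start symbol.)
To compute FIRST(P), examine every production with P on the left-hand side, reading each right-hand side left to right until a non-nullable symbol is reached.

From P → b:
  - b is a terminal: add 'b' and stop
From P → ε:
  - ε-production, so ε ∈ FIRST(P)
From P → a L a:
  - a is a terminal: add 'a' and stop

Collecting: FIRST(P) = { 'a', 'b', ε }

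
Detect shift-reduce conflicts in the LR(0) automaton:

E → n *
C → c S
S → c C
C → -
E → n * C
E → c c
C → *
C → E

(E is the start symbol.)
Yes — I4: [E → n * .] vs [C → . *]; I11: [E → c c .] vs [C → . *]

A shift-reduce conflict occurs when an LR(0) state has both:
  - a complete (reduce) item [A → α .] (dot at the end), and
  - a shift item [B → β . c γ] (dot before a terminal).

Augment with E' → E and build the canonical LR(0) collection (I0 = CLOSURE({[E' → . E]}), then GOTO on every symbol after a dot until no new states appear). It has 14 states:
  I0: { [E → . c c], [E → . n * C], [E → . n *], [E' → . E] }  — shift
  I1: { [E' → E .] }  — accept
  I2: { [E → c . c] }  — shift
  I3: { [E → n . * C], [E → n . *] }  — shift
  I4: { [C → . *], [C → . -], [C → . E], [C → . c S], [E → . c c], [E → . n * C], [E → . n *], [E → n * . C], [E → n * .] }  — shift, reduce
  I5: { [C → * .] }  — reduce
  I6: { [C → - .] }  — reduce
  I7: { [E → n * C .] }  — reduce
  I8: { [C → E .] }  — reduce
  I9: { [C → c . S], [E → c . c], [S → . c C] }  — shift
  I10: { [C → c S .] }  — reduce
  I11: { [C → . *], [C → . -], [C → . E], [C → . c S], [E → . c c], [E → . n * C], [E → . n *], [E → c c .], [S → c . C] }  — shift, reduce
  I12: { [S → c C .] }  — reduce
  I13: { [E → c c .] }  — reduce

I4 contains reduce item [E → n * .] and shift items [C → . *], [C → . -], [C → . c S], [E → . c c], [E → . n *], [E → . n * C] — shift-reduce conflict.
I11 contains reduce item [E → c c .] and shift items [C → . *], [C → . -], [C → . c S], [E → . c c], [E → . n *], [E → . n * C] — shift-reduce conflict.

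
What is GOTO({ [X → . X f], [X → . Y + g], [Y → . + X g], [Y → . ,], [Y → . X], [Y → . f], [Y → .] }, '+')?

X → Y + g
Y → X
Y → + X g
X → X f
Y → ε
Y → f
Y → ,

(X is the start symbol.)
{ [X → . X f], [X → . Y + g], [Y → + . X g], [Y → . + X g], [Y → . ,], [Y → . X], [Y → . f], [Y → .] }

GOTO(I, '+') = CLOSURE({ [A → αX.β] : [A → α.Xβ] ∈ I, X = '+' })

Items with dot before '+', with the dot advanced:
  [Y → . + X g] → [Y → + . X g]
Closure of the advanced items:
  [Y → + . X g] has the dot before X: add [X → . Y + g], [X → . X f]
  [X → . Y + g] has the dot before Y: add [Y → . X], [Y → . + X g], [Y → .], [Y → . f], [Y → . ,]

GOTO = { [X → . X f], [X → . Y + g], [Y → + . X g], [Y → . + X g], [Y → . ,], [Y → . X], [Y → . f], [Y → .] }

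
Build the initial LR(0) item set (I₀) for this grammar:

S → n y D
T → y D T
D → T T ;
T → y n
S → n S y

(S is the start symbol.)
{ [S → . n S y], [S → . n y D], [S' → . S] }

First, augment the grammar with S' → S
I₀ = CLOSURE({ [S' → . S] }):
  [S' → . S] has the dot before S: add [S → . n y D], [S → . n S y]
No further items can be added.

I₀ = { [S → . n S y], [S → . n y D], [S' → . S] }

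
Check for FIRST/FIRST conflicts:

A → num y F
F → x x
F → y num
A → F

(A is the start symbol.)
No FIRST/FIRST conflicts.

A FIRST/FIRST conflict occurs when two productions N → α and N → β for the same non-terminal have FIRST(α) ∩ FIRST(β) ≠ ∅ (with ε ∈ FIRST of a nullable right-hand side, so two nullable alternatives also conflict).

FIRST sets of the non-terminals at (or reachable through a nullable prefix from) the front of some alternative:
  FIRST(F) = { 'x', 'y' }

Productions for A:
  A → num y F: FIRST = { 'num' }
  A → F: FIRST = { 'x', 'y' }
Productions for F:
  F → x x: FIRST = { 'x' }
  F → y num: FIRST = { 'y' }

All alternatives of each non-terminal have pairwise disjoint FIRST sets.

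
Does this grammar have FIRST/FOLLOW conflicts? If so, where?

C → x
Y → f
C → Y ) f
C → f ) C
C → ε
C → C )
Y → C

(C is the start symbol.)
Yes. C → Y ')' f with FOLLOW(C) on { ')' }; C → C ')' with FOLLOW(C) on { ')' }

A FIRST/FOLLOW conflict occurs when a non-terminal N has a nullable alternative N → β (β ⇒* ε) and another alternative N → α with FIRST(α) ∩ FOLLOW(N) ≠ ∅: on such a lookahead the parser cannot decide between expanding α and letting N vanish via β.

Nullable non-terminals: C, Y.
FIRST sets used below: FIRST(Y) = { ')', 'f', 'x', ε }, FIRST(C) = { ')', 'f', 'x', ε }

C: nullable alternative(s) C → ε; FOLLOW(C) = { $, ')' }
  C → x: FIRST \ {ε} = { 'x' } — disjoint from FOLLOW(C)
  C → Y ) f: FIRST \ {ε} = { ')', 'f', 'x' } — overlaps FOLLOW(C) on { ')' }: CONFLICT
  C → f ) C: FIRST \ {ε} = { 'f' } — disjoint from FOLLOW(C)
  C → ε: FIRST \ {ε} = { } — this is the only nullable alternative, skip
  C → C ): FIRST \ {ε} = { ')', 'f', 'x' } — overlaps FOLLOW(C) on { ')' }: CONFLICT

Y: nullable alternative(s) Y → C; FOLLOW(Y) = { ')' }
  Y → f: FIRST \ {ε} = { 'f' } — disjoint from FOLLOW(Y)
  Y → C: FIRST \ {ε} = { ')', 'f', 'x' } — this is the only nullable alternative, skip

So the grammar has 2 FIRST/FOLLOW conflicts (marked CONFLICT above).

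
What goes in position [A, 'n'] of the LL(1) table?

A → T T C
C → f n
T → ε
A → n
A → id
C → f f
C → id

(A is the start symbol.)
A → n

To find M[A, 'n'], we find productions for A where 'n' is in the predict set (PREDICT(N → α) = (FIRST(α) \ {ε}) ∪ (FOLLOW(N) if α ⇒* ε)).

Relevant sets:
  FIRST(T) = { ε }
  FIRST(C) = { 'f', 'id' }

A → T T C: PREDICT = { 'f', 'id' }
A → n: PREDICT = { 'n' }
  'n' is in predict set, so this production goes in M[A, 'n']
A → id: PREDICT = { 'id' }

M[A, 'n'] = A → n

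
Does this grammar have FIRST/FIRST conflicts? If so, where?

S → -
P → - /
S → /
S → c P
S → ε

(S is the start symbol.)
No FIRST/FIRST conflicts.

A FIRST/FIRST conflict occurs when two productions N → α and N → β for the same non-terminal have FIRST(α) ∩ FIRST(β) ≠ ∅ (with ε ∈ FIRST of a nullable right-hand side, so two nullable alternatives also conflict).

Productions for S:
  S → -: FIRST = { '-' }
  S → /: FIRST = { '/' }
  S → c P: FIRST = { 'c' }
  S → ε: FIRST = { ε }
P has only one production, so no FIRST/FIRST conflict is possible there.

All alternatives of each non-terminal have pairwise disjoint FIRST sets.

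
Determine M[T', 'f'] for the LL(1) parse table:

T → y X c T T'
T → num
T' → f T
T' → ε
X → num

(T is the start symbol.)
T' → f T, T' → ε

To find M[T', 'f'], we find productions for T' where 'f' is in the predict set (PREDICT(N → α) = (FIRST(α) \ {ε}) ∪ (FOLLOW(N) if α ⇒* ε)).

Relevant sets:
  FOLLOW(T') = { $, 'f' }

T' → f T: PREDICT = { 'f' }
  'f' is in predict set, so this production goes in M[T', 'f']
T' → ε: PREDICT = { $, 'f' }
  'f' is in predict set, so this production goes in M[T', 'f']

M[T', 'f'] = T' → f T, T' → ε  (a multiply-defined cell — the grammar is not LL(1))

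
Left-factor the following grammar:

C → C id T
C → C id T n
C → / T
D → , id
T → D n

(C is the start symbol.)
Left-factoring transforms A → αβ₁ | αβ₂ into A → αA' and A' → β₁ | β₂
(α is the longest common prefix among the alternatives). Repeat until
no nonterminal has two alternatives with a common prefix.

Round 1: C has alternatives sharing prefix 'C id T'. Introduce C': C → C id T C'
  Add: C' → ε
  Add: C' → n

No remaining common prefixes — done.

Resulting grammar:
C → C id T C'
C' → ε
C' → n
C → / T
D → , id
T → D n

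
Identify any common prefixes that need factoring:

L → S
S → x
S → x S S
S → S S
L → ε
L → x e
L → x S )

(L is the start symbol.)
Yes, L has productions with common prefix 'x'; S has productions with common prefix 'x'

Left-factoring is needed when two productions for the same non-terminal
share a common prefix on the right-hand side.

Productions for L:
  L → S
  L → ε
  L → x e
  L → x S )
Productions for S:
  S → x
  S → x S S
  S → S S

Found common prefix 'x' in productions for L
Found common prefix 'x' in productions for S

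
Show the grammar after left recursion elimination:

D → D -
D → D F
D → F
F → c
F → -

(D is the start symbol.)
D → F D'
D' → - D'
D' → F D'
D' → ε
F → c
F → -

D is directly left-recursive. The standard transformation for
  A → A α₁ | ... | A α_m | β₁ | ... | β_n
is
  A  → β₁ A' | ... | β_n A'
  A' → α₁ A' | ... | α_m A' | ε

D → F becomes D → F D'
D → D - becomes D' → - D'
D → D F becomes D' → F D'
Add D' → ε

Productions for other non-terminals are unchanged:
  F → c
  F → -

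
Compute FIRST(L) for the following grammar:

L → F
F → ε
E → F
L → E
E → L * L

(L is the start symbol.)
FIRST sets of the other non-terminals involved (by the same procedure, iterated to a fixed point):
  FIRST(F) = { ε }
  FIRST(E) = { '*', ε }

From L → F:
  - F is a non-terminal: add FIRST(F) \ {ε} = { }
    F is nullable and nothing follows, so the whole right-hand side can vanish: ε ∈ FIRST(L)
From L → E:
  - E is a non-terminal: add FIRST(E) \ {ε} = { '*' }
    E is nullable and nothing follows, so the whole right-hand side can vanish: ε ∈ FIRST(L)

Collecting: FIRST(L) = { '*', ε }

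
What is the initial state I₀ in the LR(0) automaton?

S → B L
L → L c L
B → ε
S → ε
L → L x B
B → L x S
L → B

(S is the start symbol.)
{ [B → . L x S], [B → .], [L → . B], [L → . L c L], [L → . L x B], [S → . B L], [S → .], [S' → . S] }

First, augment the grammar with S' → S
I₀ = CLOSURE({ [S' → . S] }):
  [S' → . S] has the dot before S: add [S → . B L], [S → .]
  [S → . B L] has the dot before B: add [B → .], [B → . L x S]
  [B → . L x S] has the dot before L: add [L → . L c L], [L → . L x B], [L → . B]
No further items can be added.

I₀ = { [B → . L x S], [B → .], [L → . B], [L → . L c L], [L → . L x B], [S → . B L], [S → .], [S' → . S] }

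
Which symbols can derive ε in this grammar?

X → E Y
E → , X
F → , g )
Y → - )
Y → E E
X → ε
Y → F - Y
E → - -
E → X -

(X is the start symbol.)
A non-terminal is nullable if it can derive ε (the empty string): either it has an ε-production, or it has a production whose right-hand side consists entirely of nullable non-terminals.

ε-productions: X → ε
So X is immediately nullable.
No further non-terminal can be added: every production for the remaining non-terminals contains a terminal or a non-nullable non-terminal.
Nullable = { 'X' }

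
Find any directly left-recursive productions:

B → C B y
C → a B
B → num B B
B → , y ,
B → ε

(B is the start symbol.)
No direct left recursion

Direct left recursion occurs when N → N α for some non-terminal N (the right-hand side begins with the left-hand side itself).

B → C B y: starts with C
C → a B: starts with a
B → num B B: starts with num
B → , y ,: starts with ','
B → ε: starts with ε

No direct left recursion found.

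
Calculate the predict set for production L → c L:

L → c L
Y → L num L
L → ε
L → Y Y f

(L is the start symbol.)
{ 'c' }

PREDICT(L → c L) = (FIRST(RHS) \ {ε}) ∪ (FOLLOW(L) if ε ∈ FIRST(RHS), i.e. RHS ⇒* ε)
FIRST(c L) = { 'c' }
ε ∉ FIRST(c L), so FOLLOW(L) is not added.
PREDICT(L → c L) = { 'c' }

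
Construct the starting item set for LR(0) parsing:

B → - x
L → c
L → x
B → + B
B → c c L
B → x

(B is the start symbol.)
{ [B → . + B], [B → . - x], [B → . c c L], [B → . x], [B' → . B] }

First, augment the grammar with B' → B
I₀ = CLOSURE({ [B' → . B] }):
  [B' → . B] has the dot before B: add [B → . - x], [B → . + B], [B → . c c L], [B → . x]
No further items can be added.

I₀ = { [B → . + B], [B → . - x], [B → . c c L], [B → . x], [B' → . B] }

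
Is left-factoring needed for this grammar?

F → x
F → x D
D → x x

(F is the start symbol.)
Yes, F has productions with common prefix 'x'

Left-factoring is needed when two productions for the same non-terminal
share a common prefix on the right-hand side.

Productions for F:
  F → x
  F → x D

Found common prefix 'x' in productions for F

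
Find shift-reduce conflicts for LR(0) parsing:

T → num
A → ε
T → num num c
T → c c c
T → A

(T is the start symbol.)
Yes — I0: [A → .] vs [T → . c c c]; I4: [T → num .] vs [T → num . num c]

A shift-reduce conflict occurs when an LR(0) state has both:
  - a complete (reduce) item [A → α .] (dot at the end), and
  - a shift item [B → β . c γ] (dot before a terminal).

Augment with T' → T and build the canonical LR(0) collection (I0 = CLOSURE({[T' → . T]}), then GOTO on every symbol after a dot until no new states appear). It has 9 states:
  I0: { [A → .], [T → . A], [T → . c c c], [T → . num num c], [T → . num], [T' → . T] }  — shift, reduce
  I1: { [T → A .] }  — reduce
  I2: { [T' → T .] }  — accept
  I3: { [T → c . c c] }  — shift
  I4: { [T → num . num c], [T → num .] }  — shift, reduce
  I5: { [T → num num . c] }  — shift
  I6: { [T → num num c .] }  — reduce
  I7: { [T → c c . c] }  — shift
  I8: { [T → c c c .] }  — reduce

I0 contains reduce item [A → .] and shift items [T → . c c c], [T → . num], [T → . num num c] — shift-reduce conflict.
I4 contains reduce item [T → num .] and shift item [T → num . num c] — shift-reduce conflict.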